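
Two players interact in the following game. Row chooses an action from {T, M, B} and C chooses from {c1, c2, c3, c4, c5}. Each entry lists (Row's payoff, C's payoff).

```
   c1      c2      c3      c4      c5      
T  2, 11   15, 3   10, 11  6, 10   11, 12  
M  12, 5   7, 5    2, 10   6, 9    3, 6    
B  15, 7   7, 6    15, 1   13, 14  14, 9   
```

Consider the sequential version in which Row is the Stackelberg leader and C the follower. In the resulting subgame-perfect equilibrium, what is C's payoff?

C best-responds to each possible Row move:
- T: BR = c5, leader payoff 11.
- M: BR = c3, leader payoff 2.
- B: BR = c4, leader payoff 13.
Among 11, 2, 13, the best is 13 at B. Subgame-perfect outcome: (B, c4) with payoffs (13, 14).

14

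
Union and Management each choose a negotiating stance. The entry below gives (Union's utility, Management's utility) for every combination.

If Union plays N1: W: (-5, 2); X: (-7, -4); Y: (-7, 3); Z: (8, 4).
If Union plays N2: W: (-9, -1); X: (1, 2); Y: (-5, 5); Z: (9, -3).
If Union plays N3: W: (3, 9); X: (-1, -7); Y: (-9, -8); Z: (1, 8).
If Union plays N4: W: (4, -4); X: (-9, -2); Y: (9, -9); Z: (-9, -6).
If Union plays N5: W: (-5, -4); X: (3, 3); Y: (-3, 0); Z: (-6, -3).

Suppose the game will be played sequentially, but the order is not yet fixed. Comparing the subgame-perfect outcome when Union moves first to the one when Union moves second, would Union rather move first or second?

If Union leads: Management's best replies are N1→Z, N2→Y, N3→W, N4→X, N5→X; Union's induced payoffs 8, -5, 3, -9, 3; outcome (N1, Z), payoffs (8, 4).
If Management leads: Union's best replies are W→N4, X→N5, Y→N4, Z→N2; Management's induced payoffs -4, 3, -9, -3; outcome (N5, X), payoffs (3, 3).
Union gets 8 moving first and 3 moving second, so Union prefers to move first.

first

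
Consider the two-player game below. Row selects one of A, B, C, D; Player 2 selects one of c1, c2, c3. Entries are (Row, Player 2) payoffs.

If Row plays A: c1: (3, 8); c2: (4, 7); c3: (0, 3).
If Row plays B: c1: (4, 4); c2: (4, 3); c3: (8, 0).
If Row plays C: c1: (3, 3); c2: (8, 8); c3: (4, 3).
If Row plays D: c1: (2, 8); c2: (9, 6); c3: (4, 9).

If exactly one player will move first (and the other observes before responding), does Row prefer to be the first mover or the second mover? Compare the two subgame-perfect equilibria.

second

If Row leads: Player 2's best replies are A→c1, B→c1, C→c2, D→c3; Row's induced payoffs 3, 4, 8, 4; outcome (C, c2), payoffs (8, 8).
If Player 2 leads: Row's best replies are c1→B, c2→D, c3→B; Player 2's induced payoffs 4, 6, 0; outcome (D, c2), payoffs (9, 6).
Row gets 8 moving first and 9 moving second, so Row prefers to move second.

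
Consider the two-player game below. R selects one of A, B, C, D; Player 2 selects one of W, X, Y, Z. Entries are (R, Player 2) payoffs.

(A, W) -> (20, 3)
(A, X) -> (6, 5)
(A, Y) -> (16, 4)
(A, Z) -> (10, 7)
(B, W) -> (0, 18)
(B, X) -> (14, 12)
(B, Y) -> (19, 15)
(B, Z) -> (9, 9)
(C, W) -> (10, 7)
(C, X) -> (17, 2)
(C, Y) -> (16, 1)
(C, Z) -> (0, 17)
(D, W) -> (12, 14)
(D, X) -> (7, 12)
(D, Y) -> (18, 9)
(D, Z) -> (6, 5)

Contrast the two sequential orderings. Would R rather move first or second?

second

If R leads: Player 2's best replies are A→Z, B→W, C→Z, D→W; R's induced payoffs 10, 0, 0, 12; outcome (D, W), payoffs (12, 14).
If Player 2 leads: R's best replies are W→A, X→C, Y→B, Z→A; Player 2's induced payoffs 3, 2, 15, 7; outcome (B, Y), payoffs (19, 15).
R gets 12 moving first and 19 moving second, so R prefers to move second.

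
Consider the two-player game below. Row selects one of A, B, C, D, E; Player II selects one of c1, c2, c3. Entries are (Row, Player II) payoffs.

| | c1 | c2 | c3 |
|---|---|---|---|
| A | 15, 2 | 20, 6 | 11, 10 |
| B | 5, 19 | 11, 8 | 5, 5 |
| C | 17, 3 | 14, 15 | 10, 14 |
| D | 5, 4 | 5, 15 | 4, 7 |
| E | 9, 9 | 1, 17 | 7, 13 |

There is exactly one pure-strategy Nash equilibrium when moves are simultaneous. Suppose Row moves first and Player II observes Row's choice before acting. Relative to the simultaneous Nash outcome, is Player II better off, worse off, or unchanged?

better off

Solve by backward induction (Row leads).
- A → Player II plays c3 (best of 2, 6, 10); Row gets 11.
- B → Player II plays c1 (best of 19, 8, 5); Row gets 5.
- C → Player II plays c2 (best of 3, 15, 14); Row gets 14.
- D → Player II plays c2 (best of 4, 15, 7); Row gets 5.
- E → Player II plays c2 (best of 9, 17, 13); Row gets 1.
Maximizing over 11, 5, 14, 5, 1, Row chooses C. Subgame-perfect outcome: (C, c2) with payoffs (14, 15).
Under simultaneous play:
Row's best replies: c1→C; c2→A; c3→A.
Player II's best replies: A→c3; B→c1; C→c2; D→c2; E→c2.
Only (A, c3) has each player best-responding; Nash payoffs (11, 10).
Player II earns 15 sequentially versus 10 at the Nash outcome: better off.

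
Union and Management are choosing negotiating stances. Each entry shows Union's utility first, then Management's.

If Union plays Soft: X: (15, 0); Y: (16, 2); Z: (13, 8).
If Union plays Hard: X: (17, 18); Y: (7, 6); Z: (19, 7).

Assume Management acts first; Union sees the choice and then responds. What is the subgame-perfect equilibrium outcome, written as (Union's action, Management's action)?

(Hard, X)

Union best-responds to each possible Management move:
- X → Union plays Hard (best of 15, 17); Management gets 18.
- Y → Union plays Soft (best of 16, 7); Management gets 2.
- Z → Union plays Hard (best of 13, 19); Management gets 7.
Among 18, 2, 7, the best is 18 at X. Subgame-perfect outcome: (Hard, X) with payoffs (17, 18).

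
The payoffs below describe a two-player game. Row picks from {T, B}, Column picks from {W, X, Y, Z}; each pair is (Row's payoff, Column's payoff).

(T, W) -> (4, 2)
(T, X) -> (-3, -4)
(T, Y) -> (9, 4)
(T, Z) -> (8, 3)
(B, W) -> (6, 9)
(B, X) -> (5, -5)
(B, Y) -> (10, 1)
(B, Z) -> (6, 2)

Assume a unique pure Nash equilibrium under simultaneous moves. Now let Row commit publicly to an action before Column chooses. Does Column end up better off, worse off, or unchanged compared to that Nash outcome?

worse off

Backward induction with Row moving first.
- T → Column plays Y (best of 2, -4, 4, 3); Row gets 9.
- B → Column plays W (best of 9, -5, 1, 2); Row gets 6.
Maximizing over 9, 6, Row chooses T. Subgame-perfect outcome: (T, Y) with payoffs (9, 4).
Under simultaneous play:
Row's best replies: W→B; X→B; Y→B; Z→T.
Column's best replies: T→Y; B→W.
Only (B, W) has each player best-responding; Nash payoffs (6, 9).
Column earns 4 sequentially versus 9 at the Nash outcome: worse off.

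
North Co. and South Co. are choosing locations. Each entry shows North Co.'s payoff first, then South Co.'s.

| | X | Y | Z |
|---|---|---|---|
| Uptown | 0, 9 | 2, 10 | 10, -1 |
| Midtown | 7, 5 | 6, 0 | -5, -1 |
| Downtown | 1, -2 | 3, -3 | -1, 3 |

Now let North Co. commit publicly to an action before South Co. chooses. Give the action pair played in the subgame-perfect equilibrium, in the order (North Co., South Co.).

(Midtown, X)

Backward induction with North Co. moving first.
- Uptown: South Co. compares 9, 10, -1 and picks Y; North Co. would get 2.
- Midtown: South Co. compares 5, 0, -1 and picks X; North Co. would get 7.
- Downtown: South Co. compares -2, -3, 3 and picks Z; North Co. would get -1.
North Co.'s induced payoffs are 2, 7, -1, so North Co. commits to Midtown. Subgame-perfect outcome: (Midtown, X) with payoffs (7, 5).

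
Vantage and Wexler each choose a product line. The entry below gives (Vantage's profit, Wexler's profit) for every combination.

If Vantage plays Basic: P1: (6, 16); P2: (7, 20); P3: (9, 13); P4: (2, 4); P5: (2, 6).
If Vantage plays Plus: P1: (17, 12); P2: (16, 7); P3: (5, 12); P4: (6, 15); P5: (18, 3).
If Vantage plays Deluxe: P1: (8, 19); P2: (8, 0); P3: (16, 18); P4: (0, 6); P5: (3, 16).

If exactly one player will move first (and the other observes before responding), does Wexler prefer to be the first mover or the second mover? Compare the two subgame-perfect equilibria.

second

If Vantage leads: Wexler's best replies are Basic→P2, Plus→P4, Deluxe→P1; Vantage's induced payoffs 7, 6, 8; outcome (Deluxe, P1), payoffs (8, 19).
If Wexler leads: Vantage's best replies are P1→Plus, P2→Plus, P3→Deluxe, P4→Plus, P5→Plus; Wexler's induced payoffs 12, 7, 18, 15, 3; outcome (Deluxe, P3), payoffs (16, 18).
Wexler gets 18 moving first and 19 moving second, so Wexler prefers to move second.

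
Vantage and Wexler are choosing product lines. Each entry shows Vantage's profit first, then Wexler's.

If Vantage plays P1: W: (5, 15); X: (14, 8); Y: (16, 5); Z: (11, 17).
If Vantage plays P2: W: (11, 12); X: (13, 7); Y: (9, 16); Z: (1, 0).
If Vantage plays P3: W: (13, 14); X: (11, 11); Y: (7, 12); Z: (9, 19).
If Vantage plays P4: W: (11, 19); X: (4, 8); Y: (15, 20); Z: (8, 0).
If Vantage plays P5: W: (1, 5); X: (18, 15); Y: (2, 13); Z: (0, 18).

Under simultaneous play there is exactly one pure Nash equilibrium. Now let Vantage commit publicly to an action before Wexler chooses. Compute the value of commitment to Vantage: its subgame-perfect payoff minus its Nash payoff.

4

Solve by backward induction (Vantage leads).
- P1 → Wexler plays Z (best of 15, 8, 5, 17); Vantage gets 11.
- P2 → Wexler plays Y (best of 12, 7, 16, 0); Vantage gets 9.
- P3 → Wexler plays Z (best of 14, 11, 12, 19); Vantage gets 9.
- P4 → Wexler plays Y (best of 19, 8, 20, 0); Vantage gets 15.
- P5 → Wexler plays Z (best of 5, 15, 13, 18); Vantage gets 0.
Vantage's induced payoffs are 11, 9, 9, 15, 0, so Vantage commits to P4. Subgame-perfect outcome: (P4, Y) with payoffs (15, 20).
Under simultaneous play:
Vantage's best replies: W→P3; X→P5; Y→P1; Z→P1.
Wexler's best replies: P1→Z; P2→Y; P3→Z; P4→Y; P5→Z.
Only (P1, Z) has each player best-responding; Nash payoffs (11, 17).
Vantage's commitment gain: 15 − 11 = 4.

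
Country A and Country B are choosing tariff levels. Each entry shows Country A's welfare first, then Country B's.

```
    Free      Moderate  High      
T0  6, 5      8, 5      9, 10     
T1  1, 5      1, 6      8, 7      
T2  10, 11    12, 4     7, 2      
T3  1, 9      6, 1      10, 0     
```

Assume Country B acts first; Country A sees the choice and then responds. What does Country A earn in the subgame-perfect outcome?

10

Solve by backward induction (Country B leads).
- Free: BR = T2, leader payoff 11.
- Moderate: BR = T2, leader payoff 4.
- High: BR = T3, leader payoff 0.
Among 11, 4, 0, the best is 11 at Free. Subgame-perfect outcome: (T2, Free) with payoffs (10, 11).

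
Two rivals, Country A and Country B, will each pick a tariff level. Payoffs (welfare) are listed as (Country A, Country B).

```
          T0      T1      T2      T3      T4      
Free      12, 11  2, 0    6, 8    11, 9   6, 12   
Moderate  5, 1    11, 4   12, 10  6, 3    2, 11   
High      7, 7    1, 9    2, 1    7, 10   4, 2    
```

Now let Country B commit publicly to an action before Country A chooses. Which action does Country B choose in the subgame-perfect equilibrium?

Country A best-responds to each possible Country B move:
- T0: BR = Free, leader payoff 11.
- T1: BR = Moderate, leader payoff 4.
- T2: BR = Moderate, leader payoff 10.
- T3: BR = Free, leader payoff 9.
- T4: BR = Free, leader payoff 12.
Country B's induced payoffs are 11, 4, 10, 9, 12, so Country B commits to T4. Subgame-perfect outcome: (Free, T4) with payoffs (6, 12).

T4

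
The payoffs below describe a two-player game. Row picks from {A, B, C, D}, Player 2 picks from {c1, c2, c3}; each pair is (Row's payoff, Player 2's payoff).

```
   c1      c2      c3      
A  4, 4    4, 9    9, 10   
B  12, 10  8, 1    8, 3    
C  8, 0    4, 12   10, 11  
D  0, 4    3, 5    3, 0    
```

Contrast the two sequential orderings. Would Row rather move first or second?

first

If Row leads: Player 2's best replies are A→c3, B→c1, C→c2, D→c2; Row's induced payoffs 9, 12, 4, 3; outcome (B, c1), payoffs (12, 10).
If Player 2 leads: Row's best replies are c1→B, c2→B, c3→C; Player 2's induced payoffs 10, 1, 11; outcome (C, c3), payoffs (10, 11).
Row gets 12 moving first and 10 moving second, so Row prefers to move first.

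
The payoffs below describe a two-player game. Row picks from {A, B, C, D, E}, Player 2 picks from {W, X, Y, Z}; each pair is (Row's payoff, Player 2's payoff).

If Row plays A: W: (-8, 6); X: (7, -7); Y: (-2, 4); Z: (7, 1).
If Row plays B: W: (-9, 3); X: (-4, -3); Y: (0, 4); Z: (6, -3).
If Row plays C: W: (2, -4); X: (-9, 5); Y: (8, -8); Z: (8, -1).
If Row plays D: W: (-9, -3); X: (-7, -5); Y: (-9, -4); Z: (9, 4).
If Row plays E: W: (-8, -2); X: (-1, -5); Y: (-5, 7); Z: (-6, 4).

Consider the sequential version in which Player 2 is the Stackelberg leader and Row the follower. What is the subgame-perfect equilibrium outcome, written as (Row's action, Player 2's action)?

(D, Z)

Backward induction with Player 2 moving first.
- W → Row plays C (best of -8, -9, 2, -9, -8); Player 2 gets -4.
- X → Row plays A (best of 7, -4, -9, -7, -1); Player 2 gets -7.
- Y → Row plays C (best of -2, 0, 8, -9, -5); Player 2 gets -8.
- Z → Row plays D (best of 7, 6, 8, 9, -6); Player 2 gets 4.
Maximizing over -4, -7, -8, 4, Player 2 chooses Z. Subgame-perfect outcome: (D, Z) with payoffs (9, 4).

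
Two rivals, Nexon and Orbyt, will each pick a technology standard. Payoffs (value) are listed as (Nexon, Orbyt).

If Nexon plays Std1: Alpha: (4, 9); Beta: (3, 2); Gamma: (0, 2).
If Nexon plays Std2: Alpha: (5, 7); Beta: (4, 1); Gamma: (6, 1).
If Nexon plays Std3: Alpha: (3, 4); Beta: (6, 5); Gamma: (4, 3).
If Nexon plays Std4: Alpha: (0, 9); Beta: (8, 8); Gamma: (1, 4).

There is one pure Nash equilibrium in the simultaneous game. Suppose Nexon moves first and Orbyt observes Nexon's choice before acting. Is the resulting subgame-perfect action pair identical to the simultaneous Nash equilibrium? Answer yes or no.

no

Backward induction with Nexon moving first.
- Std1: BR = Alpha, leader payoff 4.
- Std2: BR = Alpha, leader payoff 5.
- Std3: BR = Beta, leader payoff 6.
- Std4: BR = Alpha, leader payoff 0.
Maximizing over 4, 5, 6, 0, Nexon chooses Std3. Subgame-perfect outcome: (Std3, Beta) with payoffs (6, 5).
Under simultaneous play:
Nexon's best replies: Alpha→Std2; Beta→Std4; Gamma→Std2.
Orbyt's best replies: Std1→Alpha; Std2→Alpha; Std3→Beta; Std4→Alpha.
Only (Std2, Alpha) has each player best-responding; Nash payoffs (5, 7).
Sequential outcome (Std3, Beta) differs from the Nash profile (Std2, Alpha).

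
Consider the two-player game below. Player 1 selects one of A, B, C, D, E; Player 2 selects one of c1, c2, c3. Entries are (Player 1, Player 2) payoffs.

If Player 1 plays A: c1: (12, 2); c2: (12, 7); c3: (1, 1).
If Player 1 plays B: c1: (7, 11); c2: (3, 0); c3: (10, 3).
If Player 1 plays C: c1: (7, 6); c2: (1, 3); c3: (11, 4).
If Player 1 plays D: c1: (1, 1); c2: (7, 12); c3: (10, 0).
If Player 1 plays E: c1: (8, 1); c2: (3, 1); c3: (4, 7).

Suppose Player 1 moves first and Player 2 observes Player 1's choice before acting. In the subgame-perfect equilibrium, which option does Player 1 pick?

Player 2 best-responds to each possible Player 1 move:
- A: Player 2 compares 2, 7, 1 and picks c2; Player 1 would get 12.
- B: Player 2 compares 11, 0, 3 and picks c1; Player 1 would get 7.
- C: Player 2 compares 6, 3, 4 and picks c1; Player 1 would get 7.
- D: Player 2 compares 1, 12, 0 and picks c2; Player 1 would get 7.
- E: Player 2 compares 1, 1, 7 and picks c3; Player 1 would get 4.
Maximizing over 12, 7, 7, 7, 4, Player 1 chooses A. Subgame-perfect outcome: (A, c2) with payoffs (12, 7).

A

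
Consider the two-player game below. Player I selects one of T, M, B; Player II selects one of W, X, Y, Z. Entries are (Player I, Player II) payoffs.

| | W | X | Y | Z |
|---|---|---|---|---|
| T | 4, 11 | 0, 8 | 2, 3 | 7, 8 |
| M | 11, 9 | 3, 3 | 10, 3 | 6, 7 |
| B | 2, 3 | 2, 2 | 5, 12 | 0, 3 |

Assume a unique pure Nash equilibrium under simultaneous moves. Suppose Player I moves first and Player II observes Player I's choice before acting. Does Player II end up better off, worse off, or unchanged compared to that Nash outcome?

Backward induction with Player I moving first.
- T: BR = W, leader payoff 4.
- M: BR = W, leader payoff 11.
- B: BR = Y, leader payoff 5.
Player I's induced payoffs are 4, 11, 5, so Player I commits to M. Subgame-perfect outcome: (M, W) with payoffs (11, 9).
Now find the simultaneous Nash equilibrium.
Player I's best replies: W→M; X→M; Y→M; Z→T.
Player II's best replies: T→W; M→W; B→Y.
The unique mutual best reply is (M, W), giving (11, 9).
Player II earns 9 sequentially versus 9 at the Nash outcome: unchanged.

unchanged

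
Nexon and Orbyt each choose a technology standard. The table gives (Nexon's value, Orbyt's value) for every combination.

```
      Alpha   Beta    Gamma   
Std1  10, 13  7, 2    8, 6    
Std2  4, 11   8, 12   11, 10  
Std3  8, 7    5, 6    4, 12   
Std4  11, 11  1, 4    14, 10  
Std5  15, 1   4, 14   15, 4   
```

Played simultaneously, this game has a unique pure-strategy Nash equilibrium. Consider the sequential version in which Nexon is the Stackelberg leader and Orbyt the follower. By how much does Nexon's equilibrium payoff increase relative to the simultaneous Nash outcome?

3

Backward induction with Nexon moving first.
- Std1: BR = Alpha, leader payoff 10.
- Std2: BR = Beta, leader payoff 8.
- Std3: BR = Gamma, leader payoff 4.
- Std4: BR = Alpha, leader payoff 11.
- Std5: BR = Beta, leader payoff 4.
Maximizing over 10, 8, 4, 11, 4, Nexon chooses Std4. Subgame-perfect outcome: (Std4, Alpha) with payoffs (11, 11).
Under simultaneous play:
Nexon's best replies: Alpha→Std5; Beta→Std2; Gamma→Std5.
Orbyt's best replies: Std1→Alpha; Std2→Beta; Std3→Gamma; Std4→Alpha; Std5→Beta.
The unique mutual best reply is (Std2, Beta), giving (8, 12).
Nexon's commitment gain: 11 − 8 = 3.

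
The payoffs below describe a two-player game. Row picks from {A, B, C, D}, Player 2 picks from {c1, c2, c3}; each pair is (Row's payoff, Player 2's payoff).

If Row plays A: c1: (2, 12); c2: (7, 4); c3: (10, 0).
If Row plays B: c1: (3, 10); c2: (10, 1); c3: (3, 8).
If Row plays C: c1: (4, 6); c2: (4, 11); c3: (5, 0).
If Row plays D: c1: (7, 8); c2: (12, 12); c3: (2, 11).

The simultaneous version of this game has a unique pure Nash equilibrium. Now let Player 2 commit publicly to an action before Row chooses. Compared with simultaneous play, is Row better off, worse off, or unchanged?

Work backward from Row's decision.
- c1: BR = D, leader payoff 8.
- c2: BR = D, leader payoff 12.
- c3: BR = A, leader payoff 0.
Maximizing over 8, 12, 0, Player 2 chooses c2. Subgame-perfect outcome: (D, c2) with payoffs (12, 12).
Under simultaneous play:
Row's best replies: c1→D; c2→D; c3→A.
Player 2's best replies: A→c1; B→c1; C→c2; D→c2.
The unique mutual best reply is (D, c2), giving (12, 12).
Row earns 12 sequentially versus 12 at the Nash outcome: unchanged.

unchanged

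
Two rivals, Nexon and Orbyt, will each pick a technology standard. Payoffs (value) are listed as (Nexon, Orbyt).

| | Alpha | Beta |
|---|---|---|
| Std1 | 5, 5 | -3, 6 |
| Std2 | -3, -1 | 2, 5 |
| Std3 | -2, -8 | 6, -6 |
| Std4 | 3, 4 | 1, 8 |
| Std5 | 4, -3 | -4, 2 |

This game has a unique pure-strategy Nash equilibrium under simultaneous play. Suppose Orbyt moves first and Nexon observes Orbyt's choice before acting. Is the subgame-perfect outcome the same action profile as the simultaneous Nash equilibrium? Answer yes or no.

no

Solve by backward induction (Orbyt leads).
- Alpha: Nexon compares 5, -3, -2, 3, 4 and picks Std1; Orbyt would get 5.
- Beta: Nexon compares -3, 2, 6, 1, -4 and picks Std3; Orbyt would get -6.
Maximizing over 5, -6, Orbyt chooses Alpha. Subgame-perfect outcome: (Std1, Alpha) with payoffs (5, 5).
Now find the simultaneous Nash equilibrium.
Nexon's best replies: Alpha→Std1; Beta→Std3.
Orbyt's best replies: Std1→Beta; Std2→Beta; Std3→Beta; Std4→Beta; Std5→Beta.
The unique mutual best reply is (Std3, Beta), giving (6, -6).
Sequential outcome (Std1, Alpha) differs from the Nash profile (Std3, Beta).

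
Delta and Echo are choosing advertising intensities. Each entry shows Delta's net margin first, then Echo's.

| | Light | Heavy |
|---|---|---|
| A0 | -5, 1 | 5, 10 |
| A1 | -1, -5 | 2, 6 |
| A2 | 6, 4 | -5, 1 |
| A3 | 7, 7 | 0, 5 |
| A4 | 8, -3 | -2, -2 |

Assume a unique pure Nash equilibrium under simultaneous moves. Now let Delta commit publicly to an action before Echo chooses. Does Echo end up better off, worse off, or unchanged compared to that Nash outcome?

Echo best-responds to each possible Delta move:
- A0: Echo compares 1, 10 and picks Heavy; Delta would get 5.
- A1: Echo compares -5, 6 and picks Heavy; Delta would get 2.
- A2: Echo compares 4, 1 and picks Light; Delta would get 6.
- A3: Echo compares 7, 5 and picks Light; Delta would get 7.
- A4: Echo compares -3, -2 and picks Heavy; Delta would get -2.
Delta's induced payoffs are 5, 2, 6, 7, -2, so Delta commits to A3. Subgame-perfect outcome: (A3, Light) with payoffs (7, 7).
Under simultaneous play:
Delta's best replies: Light→A4; Heavy→A0.
Echo's best replies: A0→Heavy; A1→Heavy; A2→Light; A3→Light; A4→Heavy.
The unique mutual best reply is (A0, Heavy), giving (5, 10).
Echo earns 7 sequentially versus 10 at the Nash outcome: worse off.

worse off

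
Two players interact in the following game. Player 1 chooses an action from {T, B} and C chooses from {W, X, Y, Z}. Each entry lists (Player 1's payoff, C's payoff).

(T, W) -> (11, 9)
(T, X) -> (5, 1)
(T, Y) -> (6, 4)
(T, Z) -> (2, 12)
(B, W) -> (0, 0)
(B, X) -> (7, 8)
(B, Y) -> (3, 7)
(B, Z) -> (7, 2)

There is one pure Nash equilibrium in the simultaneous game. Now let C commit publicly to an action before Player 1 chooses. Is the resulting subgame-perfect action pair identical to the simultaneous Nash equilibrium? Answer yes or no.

no

Backward induction with C moving first.
- W: BR = T, leader payoff 9.
- X: BR = B, leader payoff 8.
- Y: BR = T, leader payoff 4.
- Z: BR = B, leader payoff 2.
Among 9, 8, 4, 2, the best is 9 at W. Subgame-perfect outcome: (T, W) with payoffs (11, 9).
Under simultaneous play:
Player 1's best replies: W→T; X→B; Y→T; Z→B.
C's best replies: T→Z; B→X.
The unique mutual best reply is (B, X), giving (7, 8).
Sequential outcome (T, W) differs from the Nash profile (B, X).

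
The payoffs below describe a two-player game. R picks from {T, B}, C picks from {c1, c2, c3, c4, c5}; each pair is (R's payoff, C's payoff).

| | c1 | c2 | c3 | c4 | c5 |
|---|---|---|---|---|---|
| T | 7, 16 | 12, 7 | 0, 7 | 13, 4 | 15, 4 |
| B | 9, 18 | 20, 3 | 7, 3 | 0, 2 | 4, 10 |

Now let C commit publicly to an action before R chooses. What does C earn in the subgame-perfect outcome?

Work backward from R's decision.
- c1: BR = B, leader payoff 18.
- c2: BR = B, leader payoff 3.
- c3: BR = B, leader payoff 3.
- c4: BR = T, leader payoff 4.
- c5: BR = T, leader payoff 4.
C's induced payoffs are 18, 3, 3, 4, 4, so C commits to c1. Subgame-perfect outcome: (B, c1) with payoffs (9, 18).

18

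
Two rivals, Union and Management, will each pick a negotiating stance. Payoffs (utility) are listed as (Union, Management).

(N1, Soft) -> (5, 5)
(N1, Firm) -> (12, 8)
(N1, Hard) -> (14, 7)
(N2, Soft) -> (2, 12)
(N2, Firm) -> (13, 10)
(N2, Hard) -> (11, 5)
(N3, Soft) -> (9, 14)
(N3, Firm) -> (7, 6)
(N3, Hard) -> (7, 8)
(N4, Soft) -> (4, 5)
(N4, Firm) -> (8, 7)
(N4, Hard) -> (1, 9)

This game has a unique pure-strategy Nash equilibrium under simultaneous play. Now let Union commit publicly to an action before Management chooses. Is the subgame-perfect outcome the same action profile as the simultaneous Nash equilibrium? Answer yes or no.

no

Solve by backward induction (Union leads).
- N1: Management compares 5, 8, 7 and picks Firm; Union would get 12.
- N2: Management compares 12, 10, 5 and picks Soft; Union would get 2.
- N3: Management compares 14, 6, 8 and picks Soft; Union would get 9.
- N4: Management compares 5, 7, 9 and picks Hard; Union would get 1.
Among 12, 2, 9, 1, the best is 12 at N1. Subgame-perfect outcome: (N1, Firm) with payoffs (12, 8).
Now find the simultaneous Nash equilibrium.
Union's best replies: Soft→N3; Firm→N2; Hard→N1.
Management's best replies: N1→Firm; N2→Soft; N3→Soft; N4→Hard.
Only (N3, Soft) has each player best-responding; Nash payoffs (9, 14).
Sequential outcome (N1, Firm) differs from the Nash profile (N3, Soft).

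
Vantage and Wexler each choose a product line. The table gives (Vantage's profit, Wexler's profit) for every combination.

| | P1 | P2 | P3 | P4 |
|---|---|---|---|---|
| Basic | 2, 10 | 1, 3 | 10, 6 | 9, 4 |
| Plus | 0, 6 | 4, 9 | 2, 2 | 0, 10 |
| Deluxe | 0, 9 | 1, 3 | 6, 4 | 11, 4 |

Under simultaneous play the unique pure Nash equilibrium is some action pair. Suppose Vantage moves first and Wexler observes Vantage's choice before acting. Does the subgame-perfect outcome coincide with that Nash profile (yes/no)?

Wexler best-responds to each possible Vantage move:
- Basic: Wexler compares 10, 3, 6, 4 and picks P1; Vantage would get 2.
- Plus: Wexler compares 6, 9, 2, 10 and picks P4; Vantage would get 0.
- Deluxe: Wexler compares 9, 3, 4, 4 and picks P1; Vantage would get 0.
Vantage's induced payoffs are 2, 0, 0, so Vantage commits to Basic. Subgame-perfect outcome: (Basic, P1) with payoffs (2, 10).
Now find the simultaneous Nash equilibrium.
Vantage's best replies: P1→Basic; P2→Plus; P3→Basic; P4→Deluxe.
Wexler's best replies: Basic→P1; Plus→P4; Deluxe→P1.
Only (Basic, P1) has each player best-responding; Nash payoffs (2, 10).
Sequential outcome (Basic, P1) coincides with the Nash profile (Basic, P1).

yes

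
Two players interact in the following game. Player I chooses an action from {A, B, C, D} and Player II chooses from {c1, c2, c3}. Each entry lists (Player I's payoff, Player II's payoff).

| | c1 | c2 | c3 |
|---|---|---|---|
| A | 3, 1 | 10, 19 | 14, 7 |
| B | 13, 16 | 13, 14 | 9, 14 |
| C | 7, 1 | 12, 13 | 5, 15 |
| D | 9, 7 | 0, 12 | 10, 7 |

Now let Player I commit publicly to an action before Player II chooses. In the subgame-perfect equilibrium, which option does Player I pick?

B

Player II best-responds to each possible Player I move:
- A: Player II compares 1, 19, 7 and picks c2; Player I would get 10.
- B: Player II compares 16, 14, 14 and picks c1; Player I would get 13.
- C: Player II compares 1, 13, 15 and picks c3; Player I would get 5.
- D: Player II compares 7, 12, 7 and picks c2; Player I would get 0.
Among 10, 13, 5, 0, the best is 13 at B. Subgame-perfect outcome: (B, c1) with payoffs (13, 16).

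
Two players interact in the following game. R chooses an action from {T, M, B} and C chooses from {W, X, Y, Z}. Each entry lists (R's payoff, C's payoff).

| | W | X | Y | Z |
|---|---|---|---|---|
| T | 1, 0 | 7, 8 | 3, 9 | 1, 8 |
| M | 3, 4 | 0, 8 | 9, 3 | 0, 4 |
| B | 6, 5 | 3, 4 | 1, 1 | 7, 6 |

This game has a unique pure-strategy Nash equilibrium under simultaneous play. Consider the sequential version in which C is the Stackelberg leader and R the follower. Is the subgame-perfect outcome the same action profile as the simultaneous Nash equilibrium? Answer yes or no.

Work backward from R's decision.
- W: R compares 1, 3, 6 and picks B; C would get 5.
- X: R compares 7, 0, 3 and picks T; C would get 8.
- Y: R compares 3, 9, 1 and picks M; C would get 3.
- Z: R compares 1, 0, 7 and picks B; C would get 6.
Among 5, 8, 3, 6, the best is 8 at X. Subgame-perfect outcome: (T, X) with payoffs (7, 8).
Under simultaneous play:
R's best replies: W→B; X→T; Y→M; Z→B.
C's best replies: T→Y; M→X; B→Z.
Only (B, Z) has each player best-responding; Nash payoffs (7, 6).
Sequential outcome (T, X) differs from the Nash profile (B, Z).

no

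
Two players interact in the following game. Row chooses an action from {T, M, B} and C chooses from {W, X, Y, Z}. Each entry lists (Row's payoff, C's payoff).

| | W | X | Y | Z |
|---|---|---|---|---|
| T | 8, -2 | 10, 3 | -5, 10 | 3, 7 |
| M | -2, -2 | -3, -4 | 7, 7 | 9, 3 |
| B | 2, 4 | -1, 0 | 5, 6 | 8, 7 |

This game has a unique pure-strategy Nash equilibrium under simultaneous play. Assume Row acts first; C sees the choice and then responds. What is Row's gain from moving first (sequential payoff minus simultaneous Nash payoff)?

Solve by backward induction (Row leads).
- T → C plays Y (best of -2, 3, 10, 7); Row gets -5.
- M → C plays Y (best of -2, -4, 7, 3); Row gets 7.
- B → C plays Z (best of 4, 0, 6, 7); Row gets 8.
Maximizing over -5, 7, 8, Row chooses B. Subgame-perfect outcome: (B, Z) with payoffs (8, 7).
Now find the simultaneous Nash equilibrium.
Row's best replies: W→T; X→T; Y→M; Z→M.
C's best replies: T→Y; M→Y; B→Z.
Only (M, Y) has each player best-responding; Nash payoffs (7, 7).
Row's commitment gain: 8 − 7 = 1.

1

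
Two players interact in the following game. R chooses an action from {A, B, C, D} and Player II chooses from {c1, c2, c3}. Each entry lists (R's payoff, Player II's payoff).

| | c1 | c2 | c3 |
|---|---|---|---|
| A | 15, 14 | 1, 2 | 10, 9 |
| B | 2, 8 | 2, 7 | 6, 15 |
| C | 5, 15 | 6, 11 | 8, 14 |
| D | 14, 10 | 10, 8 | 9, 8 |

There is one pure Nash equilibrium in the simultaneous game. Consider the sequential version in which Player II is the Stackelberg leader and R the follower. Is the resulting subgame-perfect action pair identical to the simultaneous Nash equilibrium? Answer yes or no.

Backward induction with Player II moving first.
- c1 → R plays A (best of 15, 2, 5, 14); Player II gets 14.
- c2 → R plays D (best of 1, 2, 6, 10); Player II gets 8.
- c3 → R plays A (best of 10, 6, 8, 9); Player II gets 9.
Maximizing over 14, 8, 9, Player II chooses c1. Subgame-perfect outcome: (A, c1) with payoffs (15, 14).
For the simultaneous game, intersect best replies.
R's best replies: c1→A; c2→D; c3→A.
Player II's best replies: A→c1; B→c3; C→c1; D→c1.
Only (A, c1) has each player best-responding; Nash payoffs (15, 14).
Sequential outcome (A, c1) coincides with the Nash profile (A, c1).

yes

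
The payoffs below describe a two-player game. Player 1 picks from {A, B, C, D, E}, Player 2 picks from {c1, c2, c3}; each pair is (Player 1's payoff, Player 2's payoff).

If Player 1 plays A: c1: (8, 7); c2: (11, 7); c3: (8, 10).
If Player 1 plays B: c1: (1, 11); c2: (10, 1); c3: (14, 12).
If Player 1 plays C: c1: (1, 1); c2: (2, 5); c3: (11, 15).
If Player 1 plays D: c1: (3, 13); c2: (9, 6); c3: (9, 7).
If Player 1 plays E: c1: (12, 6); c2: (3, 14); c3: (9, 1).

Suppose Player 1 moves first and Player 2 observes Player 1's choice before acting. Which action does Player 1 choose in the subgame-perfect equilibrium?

B

Work backward from Player 2's decision.
- A → Player 2 plays c3 (best of 7, 7, 10); Player 1 gets 8.
- B → Player 2 plays c3 (best of 11, 1, 12); Player 1 gets 14.
- C → Player 2 plays c3 (best of 1, 5, 15); Player 1 gets 11.
- D → Player 2 plays c1 (best of 13, 6, 7); Player 1 gets 3.
- E → Player 2 plays c2 (best of 6, 14, 1); Player 1 gets 3.
Player 1's induced payoffs are 8, 14, 11, 3, 3, so Player 1 commits to B. Subgame-perfect outcome: (B, c3) with payoffs (14, 12).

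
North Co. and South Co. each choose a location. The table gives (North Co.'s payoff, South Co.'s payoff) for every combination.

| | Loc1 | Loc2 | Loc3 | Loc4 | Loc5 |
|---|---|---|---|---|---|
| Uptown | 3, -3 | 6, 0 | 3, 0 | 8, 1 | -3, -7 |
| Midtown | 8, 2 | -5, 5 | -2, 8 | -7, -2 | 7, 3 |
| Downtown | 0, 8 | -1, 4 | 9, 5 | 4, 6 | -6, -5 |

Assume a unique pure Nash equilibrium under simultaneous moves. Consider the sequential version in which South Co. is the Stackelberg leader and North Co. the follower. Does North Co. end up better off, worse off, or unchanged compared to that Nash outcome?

Backward induction with South Co. moving first.
- Loc1: BR = Midtown, leader payoff 2.
- Loc2: BR = Uptown, leader payoff 0.
- Loc3: BR = Downtown, leader payoff 5.
- Loc4: BR = Uptown, leader payoff 1.
- Loc5: BR = Midtown, leader payoff 3.
Maximizing over 2, 0, 5, 1, 3, South Co. chooses Loc3. Subgame-perfect outcome: (Downtown, Loc3) with payoffs (9, 5).
Now find the simultaneous Nash equilibrium.
North Co.'s best replies: Loc1→Midtown; Loc2→Uptown; Loc3→Downtown; Loc4→Uptown; Loc5→Midtown.
South Co.'s best replies: Uptown→Loc4; Midtown→Loc3; Downtown→Loc1.
Only (Uptown, Loc4) has each player best-responding; Nash payoffs (8, 1).
North Co. earns 9 sequentially versus 8 at the Nash outcome: better off.

better off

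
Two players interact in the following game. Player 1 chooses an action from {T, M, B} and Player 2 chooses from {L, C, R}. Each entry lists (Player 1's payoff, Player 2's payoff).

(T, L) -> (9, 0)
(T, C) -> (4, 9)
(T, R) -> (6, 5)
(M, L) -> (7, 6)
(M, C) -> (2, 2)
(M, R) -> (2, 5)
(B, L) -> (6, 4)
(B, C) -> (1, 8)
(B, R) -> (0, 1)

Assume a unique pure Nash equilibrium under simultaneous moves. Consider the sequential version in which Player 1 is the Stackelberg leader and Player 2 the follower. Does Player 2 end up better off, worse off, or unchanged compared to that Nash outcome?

Backward induction with Player 1 moving first.
- T: BR = C, leader payoff 4.
- M: BR = L, leader payoff 7.
- B: BR = C, leader payoff 1.
Player 1's induced payoffs are 4, 7, 1, so Player 1 commits to M. Subgame-perfect outcome: (M, L) with payoffs (7, 6).
Now find the simultaneous Nash equilibrium.
Player 1's best replies: L→T; C→T; R→T.
Player 2's best replies: T→C; M→L; B→C.
Only (T, C) has each player best-responding; Nash payoffs (4, 9).
Player 2 earns 6 sequentially versus 9 at the Nash outcome: worse off.

worse off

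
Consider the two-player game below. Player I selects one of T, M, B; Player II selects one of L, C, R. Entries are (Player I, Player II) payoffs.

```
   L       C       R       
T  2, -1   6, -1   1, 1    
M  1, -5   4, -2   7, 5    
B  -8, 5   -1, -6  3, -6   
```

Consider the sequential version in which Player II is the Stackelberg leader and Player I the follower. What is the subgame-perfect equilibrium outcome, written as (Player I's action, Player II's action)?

(M, R)

Work backward from Player I's decision.
- L: Player I compares 2, 1, -8 and picks T; Player II would get -1.
- C: Player I compares 6, 4, -1 and picks T; Player II would get -1.
- R: Player I compares 1, 7, 3 and picks M; Player II would get 5.
Among -1, -1, 5, the best is 5 at R. Subgame-perfect outcome: (M, R) with payoffs (7, 5).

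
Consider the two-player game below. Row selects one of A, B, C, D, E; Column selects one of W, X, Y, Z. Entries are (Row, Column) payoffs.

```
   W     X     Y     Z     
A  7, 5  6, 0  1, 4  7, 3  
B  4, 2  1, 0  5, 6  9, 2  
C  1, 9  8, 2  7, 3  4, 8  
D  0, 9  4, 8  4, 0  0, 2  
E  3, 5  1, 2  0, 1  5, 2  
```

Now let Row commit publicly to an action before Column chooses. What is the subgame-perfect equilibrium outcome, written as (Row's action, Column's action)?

(A, W)

Column best-responds to each possible Row move:
- A → Column plays W (best of 5, 0, 4, 3); Row gets 7.
- B → Column plays Y (best of 2, 0, 6, 2); Row gets 5.
- C → Column plays W (best of 9, 2, 3, 8); Row gets 1.
- D → Column plays W (best of 9, 8, 0, 2); Row gets 0.
- E → Column plays W (best of 5, 2, 1, 2); Row gets 3.
Among 7, 5, 1, 0, 3, the best is 7 at A. Subgame-perfect outcome: (A, W) with payoffs (7, 5).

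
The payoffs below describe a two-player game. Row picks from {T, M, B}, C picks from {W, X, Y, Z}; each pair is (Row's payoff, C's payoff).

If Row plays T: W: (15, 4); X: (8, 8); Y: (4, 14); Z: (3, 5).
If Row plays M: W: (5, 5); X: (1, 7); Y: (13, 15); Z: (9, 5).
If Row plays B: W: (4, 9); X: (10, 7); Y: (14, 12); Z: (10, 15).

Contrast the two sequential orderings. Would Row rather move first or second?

first

If Row leads: C's best replies are T→Y, M→Y, B→Z; Row's induced payoffs 4, 13, 10; outcome (M, Y), payoffs (13, 15).
If C leads: Row's best replies are W→T, X→B, Y→B, Z→B; C's induced payoffs 4, 7, 12, 15; outcome (B, Z), payoffs (10, 15).
Row gets 13 moving first and 10 moving second, so Row prefers to move first.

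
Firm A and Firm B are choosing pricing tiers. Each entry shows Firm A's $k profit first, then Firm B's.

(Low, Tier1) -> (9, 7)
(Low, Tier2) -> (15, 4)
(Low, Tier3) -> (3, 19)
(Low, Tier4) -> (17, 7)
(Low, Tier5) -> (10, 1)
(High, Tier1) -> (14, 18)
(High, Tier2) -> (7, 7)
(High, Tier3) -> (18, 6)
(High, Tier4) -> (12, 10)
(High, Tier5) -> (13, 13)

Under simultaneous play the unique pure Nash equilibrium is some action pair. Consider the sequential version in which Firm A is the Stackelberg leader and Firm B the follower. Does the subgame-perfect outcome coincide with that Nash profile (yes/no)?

yes

Solve by backward induction (Firm A leads).
- Low: Firm B compares 7, 4, 19, 7, 1 and picks Tier3; Firm A would get 3.
- High: Firm B compares 18, 7, 6, 10, 13 and picks Tier1; Firm A would get 14.
Maximizing over 3, 14, Firm A chooses High. Subgame-perfect outcome: (High, Tier1) with payoffs (14, 18).
Under simultaneous play:
Firm A's best replies: Tier1→High; Tier2→Low; Tier3→High; Tier4→Low; Tier5→High.
Firm B's best replies: Low→Tier3; High→Tier1.
Only (High, Tier1) has each player best-responding; Nash payoffs (14, 18).
Sequential outcome (High, Tier1) coincides with the Nash profile (High, Tier1).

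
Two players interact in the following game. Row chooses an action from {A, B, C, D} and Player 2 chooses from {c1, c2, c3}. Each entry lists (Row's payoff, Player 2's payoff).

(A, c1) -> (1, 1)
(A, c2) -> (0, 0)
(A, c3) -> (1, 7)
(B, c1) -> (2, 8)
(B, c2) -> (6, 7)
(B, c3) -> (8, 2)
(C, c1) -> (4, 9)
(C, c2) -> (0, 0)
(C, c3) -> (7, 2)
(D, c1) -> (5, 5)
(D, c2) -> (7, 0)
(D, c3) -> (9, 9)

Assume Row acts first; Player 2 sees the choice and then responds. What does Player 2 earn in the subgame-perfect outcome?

Backward induction with Row moving first.
- A: BR = c3, leader payoff 1.
- B: BR = c1, leader payoff 2.
- C: BR = c1, leader payoff 4.
- D: BR = c3, leader payoff 9.
Among 1, 2, 4, 9, the best is 9 at D. Subgame-perfect outcome: (D, c3) with payoffs (9, 9).

9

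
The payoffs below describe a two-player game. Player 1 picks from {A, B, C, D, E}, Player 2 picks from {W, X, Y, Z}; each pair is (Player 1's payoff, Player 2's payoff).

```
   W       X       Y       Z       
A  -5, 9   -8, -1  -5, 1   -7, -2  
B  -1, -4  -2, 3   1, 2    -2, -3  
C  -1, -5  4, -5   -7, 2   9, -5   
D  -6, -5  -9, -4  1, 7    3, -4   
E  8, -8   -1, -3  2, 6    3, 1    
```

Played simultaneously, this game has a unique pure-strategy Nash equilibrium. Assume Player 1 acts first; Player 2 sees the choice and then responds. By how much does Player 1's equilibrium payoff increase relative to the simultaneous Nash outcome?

Solve by backward induction (Player 1 leads).
- A: BR = W, leader payoff -5.
- B: BR = X, leader payoff -2.
- C: BR = Y, leader payoff -7.
- D: BR = Y, leader payoff 1.
- E: BR = Y, leader payoff 2.
Player 1's induced payoffs are -5, -2, -7, 1, 2, so Player 1 commits to E. Subgame-perfect outcome: (E, Y) with payoffs (2, 6).
Now find the simultaneous Nash equilibrium.
Player 1's best replies: W→E; X→C; Y→E; Z→C.
Player 2's best replies: A→W; B→X; C→Y; D→Y; E→Y.
Only (E, Y) has each player best-responding; Nash payoffs (2, 6).
Player 1's commitment gain: 2 − 2 = 0.

0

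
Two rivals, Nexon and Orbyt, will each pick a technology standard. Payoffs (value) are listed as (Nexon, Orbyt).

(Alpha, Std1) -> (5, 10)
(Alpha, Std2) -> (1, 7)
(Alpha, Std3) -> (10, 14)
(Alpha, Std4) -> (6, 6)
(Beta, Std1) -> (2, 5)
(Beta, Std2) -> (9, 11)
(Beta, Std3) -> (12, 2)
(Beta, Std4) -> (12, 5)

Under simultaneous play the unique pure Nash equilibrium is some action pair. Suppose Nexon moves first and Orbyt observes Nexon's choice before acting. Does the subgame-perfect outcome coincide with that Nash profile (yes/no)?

Solve by backward induction (Nexon leads).
- Alpha → Orbyt plays Std3 (best of 10, 7, 14, 6); Nexon gets 10.
- Beta → Orbyt plays Std2 (best of 5, 11, 2, 5); Nexon gets 9.
Nexon's induced payoffs are 10, 9, so Nexon commits to Alpha. Subgame-perfect outcome: (Alpha, Std3) with payoffs (10, 14).
Under simultaneous play:
Nexon's best replies: Std1→Alpha; Std2→Beta; Std3→Beta; Std4→Beta.
Orbyt's best replies: Alpha→Std3; Beta→Std2.
The unique mutual best reply is (Beta, Std2), giving (9, 11).
Sequential outcome (Alpha, Std3) differs from the Nash profile (Beta, Std2).

no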